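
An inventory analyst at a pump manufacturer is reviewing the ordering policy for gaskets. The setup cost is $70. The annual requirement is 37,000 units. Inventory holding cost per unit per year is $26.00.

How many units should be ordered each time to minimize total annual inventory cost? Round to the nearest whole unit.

446 units

Q* = √(2·D·S / H) = √(2·37,000·70 / 26) = √199,230.8 ≈ 446.35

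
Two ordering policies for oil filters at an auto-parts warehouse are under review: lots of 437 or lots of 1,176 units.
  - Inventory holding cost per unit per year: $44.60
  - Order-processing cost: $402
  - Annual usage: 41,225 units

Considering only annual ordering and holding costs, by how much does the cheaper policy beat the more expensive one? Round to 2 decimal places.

TC(Q) = (D/Q)S + (Q/2)H
TC(437) = (41,225/437)×402 + (437/2)×44.6 = $47,668.33
TC(1,176) = (41,225/1,176)×402 + (1,176/2)×44.6 = $40,317.02
Lots of 1,176 are cheaper by $7,351.31.

$7,351.31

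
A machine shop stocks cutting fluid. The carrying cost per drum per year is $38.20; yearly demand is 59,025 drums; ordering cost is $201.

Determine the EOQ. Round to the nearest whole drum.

788 drums

Optimal lot size Q* = (2 × 59,025 × $201 / $38.2)^½ ≈ 788.13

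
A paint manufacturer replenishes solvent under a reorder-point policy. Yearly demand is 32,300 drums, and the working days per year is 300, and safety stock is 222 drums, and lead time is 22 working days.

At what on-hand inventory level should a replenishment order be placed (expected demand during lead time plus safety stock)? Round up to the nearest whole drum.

Daily demand d = 32,300 / 300 = 107.667 drums/day
Demand during lead time = 107.667 × 22 = 2,368.67
Reorder point = 2,368.67 + 222 = 2,590.67 → round up

2,591 drums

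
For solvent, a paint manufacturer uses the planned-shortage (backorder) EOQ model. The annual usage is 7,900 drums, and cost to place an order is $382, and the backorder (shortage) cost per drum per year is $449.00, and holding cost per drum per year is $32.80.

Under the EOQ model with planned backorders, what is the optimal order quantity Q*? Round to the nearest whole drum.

Basic EOQ = √(2·7,900·382/32.8) = 428.966
Backorder adjustment √((H+b)/b) = √((32.8+449)/449) = 1.0359
Q* = 428.966 × 1.0359 ≈ 444.36

444 drums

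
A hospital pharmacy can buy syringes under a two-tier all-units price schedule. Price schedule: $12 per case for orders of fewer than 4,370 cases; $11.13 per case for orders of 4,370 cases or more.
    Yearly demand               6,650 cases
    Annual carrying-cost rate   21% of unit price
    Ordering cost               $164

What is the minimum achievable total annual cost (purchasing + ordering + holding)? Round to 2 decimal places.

$79,371.07

H₁ = 21%×$12 = $2.5200;  H₂ = 21%×$11.13 = $2.3373
EOQ₁ = √(2×6,650×164/2.5200) = 930.35  (< 4,370, feasible at tier 1)
EOQ₂ = √(2×6,650×164/2.3373) = 966.03  (< 4,370 → use Q = 4,370 at tier-2 price)
TC(tier 1 (EOQ₁), Q≈930.4) = $82,144.49
TC(tier 2, Q≈4,370.0) = $79,371.07
Minimum at tier 2: $79,371.07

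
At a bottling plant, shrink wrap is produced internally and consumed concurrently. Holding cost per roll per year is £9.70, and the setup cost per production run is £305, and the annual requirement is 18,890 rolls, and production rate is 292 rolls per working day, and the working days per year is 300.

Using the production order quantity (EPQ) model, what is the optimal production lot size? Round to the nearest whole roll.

d = 18,890/300 = 62.9667 rolls/day;  effective holding cost H(1 − d/p) = 9.7·(1 − 62.9667/292) = 7.60830
Q* = √(2DS / H_eff) = √(2·18,890·305 / 7.60830) ≈ 1,230.66

1,231 rolls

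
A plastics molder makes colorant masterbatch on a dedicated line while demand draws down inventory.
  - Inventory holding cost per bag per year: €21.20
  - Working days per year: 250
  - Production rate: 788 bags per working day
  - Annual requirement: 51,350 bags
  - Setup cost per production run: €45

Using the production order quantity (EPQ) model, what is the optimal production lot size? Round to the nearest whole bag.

543 bags

Daily demand d = 51,350/250 = 205.400; p = 788; 1 − d/p = 0.73934
EPQ = √(2DS / (H(1 − d/p)))
    = √(2 × 51,350 × 45 / (21.2 × 0.73934)) ≈ 543.00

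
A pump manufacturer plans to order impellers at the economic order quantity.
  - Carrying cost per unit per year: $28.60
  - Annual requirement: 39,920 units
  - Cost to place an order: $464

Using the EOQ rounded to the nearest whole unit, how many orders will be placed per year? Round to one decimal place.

Q* = √(2·D·S / H) = √(2·39,920·464 / 28.6) = √1,295,306.3 ≈ 1,138.12 → Q = 1,138
N = D/Q = 39,920/1,138 ≈ 35.079 orders/yr

35.1 orders per year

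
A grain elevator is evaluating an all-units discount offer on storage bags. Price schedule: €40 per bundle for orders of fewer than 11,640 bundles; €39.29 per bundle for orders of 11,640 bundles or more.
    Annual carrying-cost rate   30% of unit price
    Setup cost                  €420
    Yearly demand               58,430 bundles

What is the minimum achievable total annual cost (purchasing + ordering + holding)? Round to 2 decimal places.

€2,361,468.79

H₁ = 30%×€40 = €12.0000;  H₂ = 30%×€39.29 = €11.7870
EOQ₁ = √(2×58,430×420/12.0000) = 2,022.40  (< 11,640, feasible at tier 1)
EOQ₂ = √(2×58,430×420/11.7870) = 2,040.59  (< 11,640 → use Q = 11,640 at tier-2 price)
TC(tier 1 (EOQ₁), Q≈2,022.4) = €2,361,468.79
TC(tier 2, Q≈11,640.0) = €2,366,423.34
Minimum at tier 1 (EOQ₁): €2,361,468.79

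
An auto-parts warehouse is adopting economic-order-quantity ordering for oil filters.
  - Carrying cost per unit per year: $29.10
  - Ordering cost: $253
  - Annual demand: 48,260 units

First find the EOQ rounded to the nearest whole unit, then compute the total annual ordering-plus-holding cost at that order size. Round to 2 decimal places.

Optimal lot size Q* = (2 × 48,260 × $253 / $29.1)^½ ≈ 916.06 → Q = 916 units
Ordering: D/Q × S = 48,260/916 × $253 = $13,329.45
Holding:  Q/2 × H = 916/2 × $29.1 = $13,327.80
Total = $13,329.45 + $13,327.80 = $26,657.25

$26,657.25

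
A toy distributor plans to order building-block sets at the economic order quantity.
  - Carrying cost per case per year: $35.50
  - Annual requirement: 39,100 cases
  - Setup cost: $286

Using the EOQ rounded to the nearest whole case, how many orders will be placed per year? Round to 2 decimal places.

2DS/H = 2·39,100·286/35.5 = 630,005.63
EOQ = √630,005.63 ≈ 793.73 → Q = 794
Orders per year = D/Q = 39,100 / 794 = 49.244

49.24 orders per year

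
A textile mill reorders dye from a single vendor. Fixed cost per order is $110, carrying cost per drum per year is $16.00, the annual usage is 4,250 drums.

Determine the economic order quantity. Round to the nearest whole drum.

2DS/H = 2·4,250·110/16 = 58,437.50
EOQ = √58,437.50 ≈ 241.74

242 drums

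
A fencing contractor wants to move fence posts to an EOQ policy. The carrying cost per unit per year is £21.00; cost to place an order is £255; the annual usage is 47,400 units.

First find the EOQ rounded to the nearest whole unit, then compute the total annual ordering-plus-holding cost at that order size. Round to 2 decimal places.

£22,531.18

EOQ = √(2DS/H) = √(2 × 47,400 × 255 / 21)
    = √(1,151,142.86) ≈ 1,072.91 → Q = 1,073 units
Annual ordering cost = (D/Q)·S = (47,400/1,073) × 255 = £11,264.68
Annual holding cost  = (Q/2)·H = (1,073/2) × 21 = £11,266.50
Total = £11,264.68 + £11,266.50 = £22,531.18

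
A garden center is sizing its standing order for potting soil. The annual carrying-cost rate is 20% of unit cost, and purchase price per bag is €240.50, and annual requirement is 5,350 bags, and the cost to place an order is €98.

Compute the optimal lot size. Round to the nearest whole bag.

Carrying cost H = €240.5 × 20% = €48.1000/bag/yr
Q* = √(2·D·S / H) = √(2·5,350·98 / 48.1) = √21,800.4 ≈ 147.65

148 bags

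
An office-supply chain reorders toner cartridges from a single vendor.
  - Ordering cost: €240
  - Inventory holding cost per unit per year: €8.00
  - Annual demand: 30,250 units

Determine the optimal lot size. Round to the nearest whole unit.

1,347 units

EOQ = √(2DS/H) = √(2 × 30,250 × 240 / 8)
    = √(1,815,000.00) ≈ 1,347.22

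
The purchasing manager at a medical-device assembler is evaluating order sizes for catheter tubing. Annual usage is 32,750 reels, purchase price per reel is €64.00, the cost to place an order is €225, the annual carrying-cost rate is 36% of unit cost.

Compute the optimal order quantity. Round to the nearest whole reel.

Holding cost per reel per year: H = 36% × €64 = €23.0400
EOQ = √(2DS/H) = √(2 × 32,750 × 225 / 23.04)
    = √(639,648.44) ≈ 799.78

800 reels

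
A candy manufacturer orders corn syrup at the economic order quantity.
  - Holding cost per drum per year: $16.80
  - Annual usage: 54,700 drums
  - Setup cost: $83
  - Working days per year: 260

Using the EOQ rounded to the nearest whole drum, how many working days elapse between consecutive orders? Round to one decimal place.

3.5 days

EOQ = √(2DS/H) = √(2 × 54,700 × 83 / 16.8)
    = √(540,488.10) ≈ 735.18 → Q = 735 drums
T = Q/D × 260 days = 735/54,700 × 260 = 3.494 days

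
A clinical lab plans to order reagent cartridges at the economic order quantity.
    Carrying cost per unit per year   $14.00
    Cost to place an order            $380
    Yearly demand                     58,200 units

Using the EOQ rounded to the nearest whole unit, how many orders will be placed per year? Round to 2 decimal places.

2DS/H = 2·58,200·380/14 = 3,159,428.57
EOQ = √3,159,428.57 ≈ 1,777.48 → Q = 1,777
N = D/Q = 58,200/1,777 ≈ 32.752 orders/yr

32.75 orders per year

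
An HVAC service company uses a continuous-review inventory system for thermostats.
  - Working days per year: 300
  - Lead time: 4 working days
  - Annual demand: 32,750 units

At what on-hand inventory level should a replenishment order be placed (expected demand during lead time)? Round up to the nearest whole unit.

Daily demand d = 32,750 / 300 = 109.167 units/day
Demand during lead time = 109.167 × 4 = 436.67
Reorder point = 436.67 → round up

437 units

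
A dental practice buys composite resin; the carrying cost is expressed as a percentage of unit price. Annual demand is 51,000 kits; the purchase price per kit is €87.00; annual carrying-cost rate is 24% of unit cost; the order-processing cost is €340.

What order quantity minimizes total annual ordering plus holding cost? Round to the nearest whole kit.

Carrying cost H = €87 × 24% = €20.8800/kit/yr
2DS/H = 2·51,000·340/20.88 = 1,660,919.54
EOQ = √1,660,919.54 ≈ 1,288.77

1,289 kits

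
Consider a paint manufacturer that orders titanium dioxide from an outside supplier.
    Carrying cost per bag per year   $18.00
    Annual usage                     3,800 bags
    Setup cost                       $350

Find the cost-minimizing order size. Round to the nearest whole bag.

2DS/H = 2·3,800·350/18 = 147,777.78
EOQ = √147,777.78 ≈ 384.42

384 bags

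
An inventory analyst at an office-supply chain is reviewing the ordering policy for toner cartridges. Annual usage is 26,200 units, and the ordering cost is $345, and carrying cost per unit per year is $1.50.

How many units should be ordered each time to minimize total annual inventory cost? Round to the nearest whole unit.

EOQ = √(2DS/H) = √(2 × 26,200 × 345 / 1.5)
    = √(12,052,000.00) ≈ 3,471.60

3,472 units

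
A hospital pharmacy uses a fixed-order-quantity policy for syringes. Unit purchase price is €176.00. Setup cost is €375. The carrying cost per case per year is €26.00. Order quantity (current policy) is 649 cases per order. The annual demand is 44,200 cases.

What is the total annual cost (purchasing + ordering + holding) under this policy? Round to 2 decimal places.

Annual ordering cost = (D/Q)·S = (44,200/649) × 375 = €25,539.29
Annual holding cost  = (Q/2)·H = (649/2) × 26 = €8,437.00
Purchase cost = D·C = 44,200 × 176 = €7,779,200.00
Total = €25,539.29 + €8,437.00 + €7,779,200.00 = €7,813,176.29

€7,813,176.29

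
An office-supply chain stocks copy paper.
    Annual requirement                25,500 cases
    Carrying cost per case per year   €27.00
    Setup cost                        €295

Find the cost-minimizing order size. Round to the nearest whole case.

746 cases

Optimal lot size Q* = (2 × 25,500 × €295 / €27)^½ ≈ 746.47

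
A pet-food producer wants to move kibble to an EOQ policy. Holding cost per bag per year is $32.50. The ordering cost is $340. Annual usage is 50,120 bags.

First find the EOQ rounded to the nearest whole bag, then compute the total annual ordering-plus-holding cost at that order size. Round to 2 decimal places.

$33,281.41

2DS/H = 2·50,120·340/32.5 = 1,048,664.62
EOQ = √1,048,664.62 ≈ 1,024.04 → Q = 1,024 bags
Ordering: D/Q × S = 50,120/1,024 × $340 = $16,641.41
Holding:  Q/2 × H = 1,024/2 × $32.5 = $16,640.00
Total = $16,641.41 + $16,640.00 = $33,281.41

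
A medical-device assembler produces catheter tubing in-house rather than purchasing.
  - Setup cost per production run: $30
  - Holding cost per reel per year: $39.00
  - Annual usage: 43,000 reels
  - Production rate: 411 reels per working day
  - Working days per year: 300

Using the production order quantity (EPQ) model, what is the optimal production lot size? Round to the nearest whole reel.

d = 43,000/300 = 143.3333 reels/day;  effective holding cost H(1 − d/p) = 39·(1 − 143.3333/411) = 25.39903
Q* = √(2DS / H_eff) = √(2·43,000·30 / 25.39903) ≈ 318.71

319 reels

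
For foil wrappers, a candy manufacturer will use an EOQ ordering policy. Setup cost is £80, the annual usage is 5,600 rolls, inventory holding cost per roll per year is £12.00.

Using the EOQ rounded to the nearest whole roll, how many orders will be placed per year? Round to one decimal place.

Optimal lot size Q* = (2 × 5,600 × £80 / £12)^½ ≈ 273.25 → Q = 273
N = D/Q = 5,600/273 ≈ 20.513 orders/yr

20.5 orders per year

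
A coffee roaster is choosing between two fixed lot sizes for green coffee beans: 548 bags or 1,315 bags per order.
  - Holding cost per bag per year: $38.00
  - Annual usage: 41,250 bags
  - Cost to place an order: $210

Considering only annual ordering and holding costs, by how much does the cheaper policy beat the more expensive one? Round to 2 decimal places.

Annual cost at Q: ordering D·S/Q plus holding Q·H/2.
TC(548) = (41,250/548)×210 + (548/2)×38 = $26,219.48
TC(1,315) = (41,250/1,315)×210 + (1,315/2)×38 = $31,572.45
|ΔTC| = |$26,219.48 − $31,572.45| = $5,352.97

$5,352.97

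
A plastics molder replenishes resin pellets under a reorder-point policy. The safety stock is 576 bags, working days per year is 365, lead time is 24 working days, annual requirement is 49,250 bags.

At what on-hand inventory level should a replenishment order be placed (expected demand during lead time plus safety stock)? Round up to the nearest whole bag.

Daily demand d = 49,250 / 365 = 134.932 bags/day
Demand during lead time = 134.932 × 24 = 3,238.36
Reorder point = 3,238.36 + 576 = 3,814.36 → round up

3,815 bags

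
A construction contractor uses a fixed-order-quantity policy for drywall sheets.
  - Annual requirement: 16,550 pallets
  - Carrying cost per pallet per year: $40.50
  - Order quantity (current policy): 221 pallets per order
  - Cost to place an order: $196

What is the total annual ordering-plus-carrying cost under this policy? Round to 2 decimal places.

Orders/yr = 16,550/221 = 74.887; ordering cost = 74.887 × $196 = $14,677.83
Average inventory = 221/2 = 110.5; holding cost = 110.5 × $40.5 = $4,475.25
Total = $14,677.83 + $4,475.25 = $19,153.08

$19,153.08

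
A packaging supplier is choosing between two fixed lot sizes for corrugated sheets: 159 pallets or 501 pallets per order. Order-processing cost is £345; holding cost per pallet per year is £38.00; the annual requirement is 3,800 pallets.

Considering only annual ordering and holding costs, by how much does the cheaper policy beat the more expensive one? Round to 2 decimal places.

£869.48

Annual cost at Q: ordering D·S/Q plus holding Q·H/2.
TC(159) = (3,800/159)×345 + (159/2)×38 = £11,266.28
TC(501) = (3,800/501)×345 + (501/2)×38 = £12,135.77
Lots of 159 are cheaper by £869.48.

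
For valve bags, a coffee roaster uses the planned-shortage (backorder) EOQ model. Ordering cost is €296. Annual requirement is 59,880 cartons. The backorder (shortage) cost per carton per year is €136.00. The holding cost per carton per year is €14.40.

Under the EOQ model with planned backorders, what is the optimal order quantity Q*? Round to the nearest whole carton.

1,650 cartons

Q* = √(2DS/H) · √((H + b)/b)
   = √(2 × 59,880 × 296 / 14.4) · √((14.4 + 136) / 136)
   = 1,568.991 × 1.0516 ≈ 1,649.97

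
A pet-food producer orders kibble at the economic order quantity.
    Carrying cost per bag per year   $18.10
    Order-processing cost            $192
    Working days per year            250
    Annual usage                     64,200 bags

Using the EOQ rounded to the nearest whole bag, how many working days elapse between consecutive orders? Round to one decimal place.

EOQ = √(2DS/H) = √(2 × 64,200 × 192 / 18.1)
    = √(1,362,033.15) ≈ 1,167.06 → Q = 1,167 bags
T = Q/D × 250 days = 1,167/64,200 × 250 = 4.544 days

4.5 days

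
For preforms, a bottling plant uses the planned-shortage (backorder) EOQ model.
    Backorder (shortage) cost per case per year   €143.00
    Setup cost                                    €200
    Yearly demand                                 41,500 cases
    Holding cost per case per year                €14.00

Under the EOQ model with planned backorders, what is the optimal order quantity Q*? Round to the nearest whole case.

Q* = √(2DS/H) · √((H + b)/b)
   = √(2 × 41,500 × 200 / 14) · √((14 + 143) / 143)
   = 1,088.905 × 1.0478 ≈ 1,140.96

1,141 cases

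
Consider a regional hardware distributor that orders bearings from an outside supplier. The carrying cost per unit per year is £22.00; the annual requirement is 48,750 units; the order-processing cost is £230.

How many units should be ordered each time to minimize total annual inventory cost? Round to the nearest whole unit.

Q* = √(2·D·S / H) = √(2·48,750·230 / 22) = √1,019,318.2 ≈ 1,009.61

1,010 units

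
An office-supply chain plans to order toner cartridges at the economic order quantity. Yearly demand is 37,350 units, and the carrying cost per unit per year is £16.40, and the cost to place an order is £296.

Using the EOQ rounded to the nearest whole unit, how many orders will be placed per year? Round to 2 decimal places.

EOQ = √(2DS/H) = √(2 × 37,350 × 296 / 16.4)
    = √(1,348,243.90) ≈ 1,161.14 → Q = 1,161
N = D/Q = 37,350/1,161 ≈ 32.171 orders/yr

32.17 orders per year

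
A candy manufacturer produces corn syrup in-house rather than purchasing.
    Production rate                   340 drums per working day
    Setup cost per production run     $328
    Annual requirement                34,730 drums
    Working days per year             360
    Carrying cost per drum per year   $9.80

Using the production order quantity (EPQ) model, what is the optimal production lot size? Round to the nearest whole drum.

Daily demand d = 34,730/360 = 96.472; p = 340; 1 − d/p = 0.71626
EPQ = √(2DS / (H(1 − d/p)))
    = √(2 × 34,730 × 328 / (9.8 × 0.71626)) ≈ 1,801.59

1,802 drums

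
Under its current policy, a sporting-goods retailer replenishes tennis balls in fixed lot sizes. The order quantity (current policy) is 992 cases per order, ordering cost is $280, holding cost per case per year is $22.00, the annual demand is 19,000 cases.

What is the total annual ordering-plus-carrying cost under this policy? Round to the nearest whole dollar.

Ordering: D/Q × S = 19,000/992 × $280 = $5,362.90
Holding:  Q/2 × H = 992/2 × $22 = $10,912.00
Total = $5,362.90 + $10,912.00 = $16,274.90

$16,275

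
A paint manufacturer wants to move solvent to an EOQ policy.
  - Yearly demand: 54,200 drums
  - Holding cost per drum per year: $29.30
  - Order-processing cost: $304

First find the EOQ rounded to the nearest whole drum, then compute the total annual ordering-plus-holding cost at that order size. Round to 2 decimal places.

$31,073.15

Q* = √(2·D·S / H) = √(2·54,200·304 / 29.3) = √1,124,696.2 ≈ 1,060.52 → Q = 1,061 drums
Annual ordering cost = (D/Q)·S = (54,200/1,061) × 304 = $15,529.50
Annual holding cost  = (Q/2)·H = (1,061/2) × 29.3 = $15,543.65
Total = $15,529.50 + $15,543.65 = $31,073.15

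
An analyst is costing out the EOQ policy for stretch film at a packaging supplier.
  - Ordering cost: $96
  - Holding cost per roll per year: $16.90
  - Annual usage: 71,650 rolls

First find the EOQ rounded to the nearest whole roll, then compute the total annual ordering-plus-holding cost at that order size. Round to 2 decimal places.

Optimal lot size Q* = (2 × 71,650 × $96 / $16.9)^½ ≈ 902.23 → Q = 902 rolls
Annual ordering cost = (D/Q)·S = (71,650/902) × 96 = $7,625.72
Annual holding cost  = (Q/2)·H = (902/2) × 16.9 = $7,621.90
Total = $7,625.72 + $7,621.90 = $15,247.62

$15,247.62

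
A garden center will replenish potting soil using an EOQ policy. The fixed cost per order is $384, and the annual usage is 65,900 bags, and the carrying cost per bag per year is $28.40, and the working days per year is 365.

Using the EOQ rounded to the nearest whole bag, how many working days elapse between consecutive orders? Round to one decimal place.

7.4 days

2DS/H = 2·65,900·384/28.4 = 1,782,084.51
EOQ = √1,782,084.51 ≈ 1,334.95 → Q = 1,335 bags
T = Q/D × 365 days = 1,335/65,900 × 365 = 7.394 days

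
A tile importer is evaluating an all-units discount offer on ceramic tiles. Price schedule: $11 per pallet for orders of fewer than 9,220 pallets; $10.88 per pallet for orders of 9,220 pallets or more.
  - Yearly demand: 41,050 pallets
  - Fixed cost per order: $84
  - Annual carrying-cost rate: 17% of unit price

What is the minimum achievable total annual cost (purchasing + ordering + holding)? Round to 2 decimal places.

H₁ = 17%×$11 = $1.8700;  H₂ = 17%×$10.88 = $1.8496
EOQ₁ = √(2×41,050×84/1.8700) = 1,920.39  (< 9,220, feasible at tier 1)
EOQ₂ = √(2×41,050×84/1.8496) = 1,930.96  (< 9,220 → use Q = 9,220 at tier-2 price)
TC(tier 1 (EOQ₁), Q≈1,920.4) = $455,141.14
TC(tier 2, Q≈9,220.0) = $455,524.65
Minimum at tier 1 (EOQ₁): $455,141.14

$455,141.14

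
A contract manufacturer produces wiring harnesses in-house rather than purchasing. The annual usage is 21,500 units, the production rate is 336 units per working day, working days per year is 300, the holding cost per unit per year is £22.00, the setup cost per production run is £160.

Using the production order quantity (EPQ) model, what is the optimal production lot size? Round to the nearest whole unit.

630 units

Daily demand d = 21,500/300 = 71.667; p = 336; 1 − d/p = 0.78671
EPQ = √(2DS / (H(1 − d/p)))
    = √(2 × 21,500 × 160 / (22 × 0.78671)) ≈ 630.49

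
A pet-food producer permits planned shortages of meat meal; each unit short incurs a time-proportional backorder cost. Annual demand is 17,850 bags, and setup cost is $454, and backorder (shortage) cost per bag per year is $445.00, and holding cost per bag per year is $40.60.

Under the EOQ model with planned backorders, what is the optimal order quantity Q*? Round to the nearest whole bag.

Q* = √(2DS/H) · √((H + b)/b)
   = √(2 × 17,850 × 454 / 40.6) · √((40.6 + 445) / 445)
   = 631.828 × 1.0446 ≈ 660.02

660 bags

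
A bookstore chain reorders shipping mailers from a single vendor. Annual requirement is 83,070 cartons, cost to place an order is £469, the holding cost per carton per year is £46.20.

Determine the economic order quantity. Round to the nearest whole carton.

1,299 cartons

2DS/H = 2·83,070·469/46.2 = 1,686,572.73
EOQ = √1,686,572.73 ≈ 1,298.68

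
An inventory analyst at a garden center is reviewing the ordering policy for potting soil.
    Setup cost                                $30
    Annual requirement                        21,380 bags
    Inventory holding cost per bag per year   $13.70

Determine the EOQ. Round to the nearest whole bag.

Optimal lot size Q* = (2 × 21,380 × $30 / $13.7)^½ ≈ 306.00

306 bags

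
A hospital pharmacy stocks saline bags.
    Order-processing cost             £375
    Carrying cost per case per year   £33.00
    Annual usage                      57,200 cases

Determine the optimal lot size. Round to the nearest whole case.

Q* = √(2·D·S / H) = √(2·57,200·375 / 33) = √1,300,000.0 ≈ 1,140.18

1,140 cases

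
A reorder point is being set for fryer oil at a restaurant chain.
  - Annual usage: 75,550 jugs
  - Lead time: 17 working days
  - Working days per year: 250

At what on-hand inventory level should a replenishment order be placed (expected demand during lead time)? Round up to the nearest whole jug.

Daily demand d = 75,550 / 250 = 302.200 jugs/day
Demand during lead time = 302.200 × 17 = 5,137.40
Reorder point = 5,137.40 → round up

5,138 jugs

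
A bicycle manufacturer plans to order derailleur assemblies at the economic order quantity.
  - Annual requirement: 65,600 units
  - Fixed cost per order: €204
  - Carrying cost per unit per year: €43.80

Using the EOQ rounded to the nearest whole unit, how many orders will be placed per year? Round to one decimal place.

83.9 orders per year

2DS/H = 2·65,600·204/43.8 = 611,068.49
EOQ = √611,068.49 ≈ 781.71 → Q = 782
Orders per year = D/Q = 65,600 / 782 = 83.887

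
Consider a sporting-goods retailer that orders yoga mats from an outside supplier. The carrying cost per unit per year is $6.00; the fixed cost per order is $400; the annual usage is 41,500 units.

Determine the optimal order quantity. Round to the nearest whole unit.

EOQ = √(2DS/H) = √(2 × 41,500 × 400 / 6)
    = √(5,533,333.33) ≈ 2,352.30

2,352 units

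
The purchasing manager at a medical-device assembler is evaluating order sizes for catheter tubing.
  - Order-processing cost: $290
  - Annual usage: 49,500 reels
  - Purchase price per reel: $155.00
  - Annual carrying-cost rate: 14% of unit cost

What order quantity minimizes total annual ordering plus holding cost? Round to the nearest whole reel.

1,150 reels

H = i·C = 0.14 × $155 = $21.7000 per reel-year
Optimal lot size Q* = (2 × 49,500 × $290 / $21.7)^½ ≈ 1,150.24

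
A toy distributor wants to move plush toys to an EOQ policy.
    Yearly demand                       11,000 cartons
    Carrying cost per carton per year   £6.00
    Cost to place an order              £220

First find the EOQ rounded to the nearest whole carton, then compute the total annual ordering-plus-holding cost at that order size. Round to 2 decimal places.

£5,388.88

2DS/H = 2·11,000·220/6 = 806,666.67
EOQ = √806,666.67 ≈ 898.15 → Q = 898 cartons
Ordering: D/Q × S = 11,000/898 × £220 = £2,694.88
Holding:  Q/2 × H = 898/2 × £6 = £2,694.00
Total = £2,694.88 + £2,694.00 = £5,388.88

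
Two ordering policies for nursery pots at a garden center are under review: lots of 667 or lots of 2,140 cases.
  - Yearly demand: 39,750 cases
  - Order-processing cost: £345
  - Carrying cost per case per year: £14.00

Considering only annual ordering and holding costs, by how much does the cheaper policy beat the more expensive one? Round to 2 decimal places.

TC(Q) = (D/Q)S + (Q/2)H
TC(667) = (39,750/667)×345 + (667/2)×14 = £25,229.34
TC(2,140) = (39,750/2,140)×345 + (2,140/2)×14 = £21,388.29
Lots of 2,140 are cheaper by £3,841.05.

£3,841.05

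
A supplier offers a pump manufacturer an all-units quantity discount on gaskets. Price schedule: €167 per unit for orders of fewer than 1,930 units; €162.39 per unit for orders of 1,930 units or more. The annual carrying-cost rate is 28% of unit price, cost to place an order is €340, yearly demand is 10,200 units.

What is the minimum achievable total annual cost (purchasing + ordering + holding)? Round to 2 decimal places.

€1,702,052.67

H₁ = 28%×€167 = €46.7600;  H₂ = 28%×€162.39 = €45.4692
EOQ₁ = √(2×10,200×340/46.7600) = 385.14  (< 1,930, feasible at tier 1)
EOQ₂ = √(2×10,200×340/45.4692) = 390.57  (< 1,930 → use Q = 1,930 at tier-2 price)
TC(tier 1 (EOQ₁), Q≈385.1) = €1,721,409.09
TC(tier 2, Q≈1,930.0) = €1,702,052.67
Minimum at tier 2: €1,702,052.67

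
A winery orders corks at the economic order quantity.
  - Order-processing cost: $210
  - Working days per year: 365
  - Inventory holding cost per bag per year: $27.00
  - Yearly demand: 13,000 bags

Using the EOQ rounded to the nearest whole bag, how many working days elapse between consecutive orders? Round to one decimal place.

2DS/H = 2·13,000·210/27 = 202,222.22
EOQ = √202,222.22 ≈ 449.69 → Q = 450 bags
Days between orders = 365 / (D/Q) = 365 / 28.889 ≈ 12.635

12.6 days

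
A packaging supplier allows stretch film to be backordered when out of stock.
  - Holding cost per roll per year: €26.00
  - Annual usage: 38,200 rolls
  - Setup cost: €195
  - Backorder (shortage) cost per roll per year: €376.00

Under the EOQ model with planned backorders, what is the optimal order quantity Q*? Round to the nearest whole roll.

783 rolls

Q* = √(2DS/H) · √((H + b)/b)
   = √(2 × 38,200 × 195 / 26) · √((26 + 376) / 376)
   = 756.968 × 1.0340 ≈ 782.70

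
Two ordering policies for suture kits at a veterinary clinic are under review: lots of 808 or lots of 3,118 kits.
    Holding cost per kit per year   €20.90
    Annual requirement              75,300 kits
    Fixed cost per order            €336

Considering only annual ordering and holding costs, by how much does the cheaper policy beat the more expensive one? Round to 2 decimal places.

€941.06

TC(Q) = (D/Q)S + (Q/2)H
TC(808) = (75,300/808)×336 + (808/2)×20.9 = €39,756.47
TC(3,118) = (75,300/3,118)×336 + (3,118/2)×20.9 = €40,697.53
Lots of 808 are cheaper by €941.06.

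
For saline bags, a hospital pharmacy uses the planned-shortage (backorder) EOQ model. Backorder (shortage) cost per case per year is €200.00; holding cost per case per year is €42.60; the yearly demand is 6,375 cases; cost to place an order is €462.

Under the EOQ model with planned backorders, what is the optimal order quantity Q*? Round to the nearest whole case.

410 cases

Basic EOQ = √(2·6,375·462/42.6) = 371.853
Backorder adjustment √((H+b)/b) = √((42.6+200)/200) = 1.1014
Q* = 371.853 × 1.1014 ≈ 409.55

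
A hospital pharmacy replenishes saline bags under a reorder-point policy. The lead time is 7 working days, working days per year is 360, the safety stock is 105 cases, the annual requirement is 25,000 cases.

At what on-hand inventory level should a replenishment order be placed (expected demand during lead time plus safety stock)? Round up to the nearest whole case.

592 cases

Daily demand d = 25,000 / 360 = 69.444 cases/day
Demand during lead time = 69.444 × 7 = 486.11
Reorder point = 486.11 + 105 = 591.11 → round up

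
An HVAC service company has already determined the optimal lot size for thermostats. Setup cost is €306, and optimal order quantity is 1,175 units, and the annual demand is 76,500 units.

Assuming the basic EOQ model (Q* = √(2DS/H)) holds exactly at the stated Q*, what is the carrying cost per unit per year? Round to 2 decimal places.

From Q* = √(2DS/H) ⇒ Q*² = 2DS/H.
H = 2DS / Q² = 2 × 76,500 × 306 / 1,175² = 33.9107

€33.91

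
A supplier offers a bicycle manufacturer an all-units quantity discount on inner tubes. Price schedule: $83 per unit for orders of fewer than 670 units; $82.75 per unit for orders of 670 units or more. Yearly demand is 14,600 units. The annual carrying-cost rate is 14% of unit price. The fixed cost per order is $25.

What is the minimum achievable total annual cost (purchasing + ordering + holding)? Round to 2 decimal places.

H₁ = 14%×$83 = $11.6200;  H₂ = 14%×$82.75 = $11.5850
EOQ₁ = √(2×14,600×25/11.6200) = 250.64  (< 670, feasible at tier 1)
EOQ₂ = √(2×14,600×25/11.5850) = 251.02  (< 670 → use Q = 670 at tier-2 price)
TC(tier 1 (EOQ₁), Q≈250.6) = $1,214,712.49
TC(tier 2, Q≈670.0) = $1,212,575.75
Minimum at tier 2: $1,212,575.75

$1,212,575.75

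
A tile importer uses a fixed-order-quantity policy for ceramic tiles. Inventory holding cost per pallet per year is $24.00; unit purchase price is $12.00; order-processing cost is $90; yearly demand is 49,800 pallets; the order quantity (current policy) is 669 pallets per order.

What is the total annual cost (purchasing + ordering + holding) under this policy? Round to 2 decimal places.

Ordering: D/Q × S = 49,800/669 × $90 = $6,699.55
Holding:  Q/2 × H = 669/2 × $24 = $8,028.00
Purchase cost = D·C = 49,800 × 12 = $597,600.00
Total = $6,699.55 + $8,028.00 + $597,600.00 = $612,327.55

$612,327.55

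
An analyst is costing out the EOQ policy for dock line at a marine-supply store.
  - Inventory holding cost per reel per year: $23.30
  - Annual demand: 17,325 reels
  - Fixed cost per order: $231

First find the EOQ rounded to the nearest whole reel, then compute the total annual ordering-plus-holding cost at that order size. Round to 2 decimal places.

2DS/H = 2·17,325·231/23.3 = 343,525.75
EOQ = √343,525.75 ≈ 586.11 → Q = 586 reels
Orders/yr = 17,325/586 = 29.565; ordering cost = 29.565 × $231 = $6,829.48
Average inventory = 586/2 = 293; holding cost = 293 × $23.3 = $6,826.90
Total = $6,829.48 + $6,826.90 = $13,656.38

$13,656.38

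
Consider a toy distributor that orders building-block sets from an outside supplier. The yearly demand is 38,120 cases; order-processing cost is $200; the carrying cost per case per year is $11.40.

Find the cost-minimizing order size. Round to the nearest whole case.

2DS/H = 2·38,120·200/11.4 = 1,337,543.86
EOQ = √1,337,543.86 ≈ 1,156.52

1,157 cases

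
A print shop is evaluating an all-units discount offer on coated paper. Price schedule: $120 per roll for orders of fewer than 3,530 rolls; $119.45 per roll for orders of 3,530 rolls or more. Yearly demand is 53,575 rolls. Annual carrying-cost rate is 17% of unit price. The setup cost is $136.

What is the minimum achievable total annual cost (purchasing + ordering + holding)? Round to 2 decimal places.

$6,437,438.80

H₁ = 17%×$120 = $20.4000;  H₂ = 17%×$119.45 = $20.3065
EOQ₁ = √(2×53,575×136/20.4000) = 845.18  (< 3,530, feasible at tier 1)
EOQ₂ = √(2×53,575×136/20.3065) = 847.13  (< 3,530 → use Q = 3,530 at tier-2 price)
TC(tier 1 (EOQ₁), Q≈845.2) = $6,446,241.72
TC(tier 2, Q≈3,530.0) = $6,437,438.80
Minimum at tier 2: $6,437,438.80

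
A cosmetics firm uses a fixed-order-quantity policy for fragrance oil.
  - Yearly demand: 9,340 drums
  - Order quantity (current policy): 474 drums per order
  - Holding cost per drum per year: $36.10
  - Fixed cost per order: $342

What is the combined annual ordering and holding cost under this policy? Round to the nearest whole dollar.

Annual ordering cost = (D/Q)·S = (9,340/474) × 342 = $6,738.99
Annual holding cost  = (Q/2)·H = (474/2) × 36.1 = $8,555.70
Total = $6,738.99 + $8,555.70 = $15,294.69

$15,295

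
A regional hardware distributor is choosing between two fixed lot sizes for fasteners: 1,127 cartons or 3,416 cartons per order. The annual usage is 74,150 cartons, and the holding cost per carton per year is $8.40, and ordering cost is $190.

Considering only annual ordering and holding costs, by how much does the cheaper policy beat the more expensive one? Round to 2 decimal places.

TC(Q) = (D/Q)S + (Q/2)H
TC(1,127) = (74,150/1,127)×190 + (1,127/2)×8.4 = $17,234.29
TC(3,416) = (74,150/3,416)×190 + (3,416/2)×8.4 = $18,471.47
|ΔTC| = |$17,234.29 − $18,471.47| = $1,237.18

$1,237.18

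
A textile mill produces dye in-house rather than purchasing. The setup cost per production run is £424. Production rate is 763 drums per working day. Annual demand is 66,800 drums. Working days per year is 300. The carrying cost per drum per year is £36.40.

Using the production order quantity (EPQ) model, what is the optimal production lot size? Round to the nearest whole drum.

1,482 drums

Daily demand d = 66,800/300 = 222.667; p = 763; 1 − d/p = 0.70817
EPQ = √(2DS / (H(1 − d/p)))
    = √(2 × 66,800 × 424 / (36.4 × 0.70817)) ≈ 1,482.40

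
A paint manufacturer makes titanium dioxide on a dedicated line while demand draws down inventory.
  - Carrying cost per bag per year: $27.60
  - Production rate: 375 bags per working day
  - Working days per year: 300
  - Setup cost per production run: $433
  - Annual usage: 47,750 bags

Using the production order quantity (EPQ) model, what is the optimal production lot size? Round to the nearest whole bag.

1,613 bags

d = 47,750/300 = 159.1667 bags/day;  effective holding cost H(1 − d/p) = 27.6·(1 − 159.1667/375) = 15.88533
Q* = √(2DS / H_eff) = √(2·47,750·433 / 15.88533) ≈ 1,613.42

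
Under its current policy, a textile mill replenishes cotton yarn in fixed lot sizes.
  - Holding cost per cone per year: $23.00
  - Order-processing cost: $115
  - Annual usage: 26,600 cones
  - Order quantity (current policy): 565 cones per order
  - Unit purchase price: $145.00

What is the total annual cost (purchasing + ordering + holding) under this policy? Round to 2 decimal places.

Orders/yr = 26,600/565 = 47.080; ordering cost = 47.080 × $115 = $5,414.16
Average inventory = 565/2 = 282.5; holding cost = 282.5 × $23 = $6,497.50
Purchase cost = D·C = 26,600 × 145 = $3,857,000.00
Total = $5,414.16 + $6,497.50 + $3,857,000.00 = $3,868,911.66

$3,868,911.66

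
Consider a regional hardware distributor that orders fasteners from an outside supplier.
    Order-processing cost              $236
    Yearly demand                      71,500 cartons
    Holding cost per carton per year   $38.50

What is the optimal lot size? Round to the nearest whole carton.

936 cartons

Optimal lot size Q* = (2 × 71,500 × $236 / $38.5)^½ ≈ 936.25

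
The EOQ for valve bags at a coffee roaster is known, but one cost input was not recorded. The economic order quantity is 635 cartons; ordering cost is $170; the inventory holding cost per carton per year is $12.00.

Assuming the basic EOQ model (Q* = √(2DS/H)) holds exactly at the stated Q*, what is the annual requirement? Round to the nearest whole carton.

Since Q* = (2DS/H)^½, squaring gives Q*²·H = 2DS.
D = Q²H / (2S) = 635² × 12 / (2 × 170) = 14,231.47

14,231 cartons per year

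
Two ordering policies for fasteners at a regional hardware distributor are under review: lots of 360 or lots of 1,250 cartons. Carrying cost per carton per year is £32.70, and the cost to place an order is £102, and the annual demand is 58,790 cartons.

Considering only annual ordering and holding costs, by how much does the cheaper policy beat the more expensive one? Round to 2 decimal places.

£2,691.60

For each Q, cost = (D/Q)·S + (Q/2)·H.
TC(360) = (58,790/360)×102 + (360/2)×32.7 = £22,543.17
TC(1,250) = (58,790/1,250)×102 + (1,250/2)×32.7 = £25,234.76
Cheaper: Q = 360.  Difference = £2,691.60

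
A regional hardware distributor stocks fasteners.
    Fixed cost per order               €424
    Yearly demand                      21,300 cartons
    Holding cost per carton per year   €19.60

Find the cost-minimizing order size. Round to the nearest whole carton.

Optimal lot size Q* = (2 × 21,300 × €424 / €19.6)^½ ≈ 959.97

960 cartons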